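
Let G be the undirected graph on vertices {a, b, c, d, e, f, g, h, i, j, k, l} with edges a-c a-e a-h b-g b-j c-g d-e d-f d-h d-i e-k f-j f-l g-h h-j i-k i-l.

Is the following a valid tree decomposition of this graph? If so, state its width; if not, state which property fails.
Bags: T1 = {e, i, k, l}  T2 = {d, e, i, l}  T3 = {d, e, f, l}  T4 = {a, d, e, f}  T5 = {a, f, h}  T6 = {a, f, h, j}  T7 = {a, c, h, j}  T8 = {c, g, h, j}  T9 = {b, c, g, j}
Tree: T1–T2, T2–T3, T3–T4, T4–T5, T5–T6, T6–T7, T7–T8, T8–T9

A tree decomposition must satisfy three properties: every vertex lies in some bag; for every edge, both endpoints lie together in some bag; and for every vertex, the bags containing it form a connected subtree. Here edge (d,h) lies in no bag, so the decomposition is invalid.

No — edge (d,h) lies in no bag.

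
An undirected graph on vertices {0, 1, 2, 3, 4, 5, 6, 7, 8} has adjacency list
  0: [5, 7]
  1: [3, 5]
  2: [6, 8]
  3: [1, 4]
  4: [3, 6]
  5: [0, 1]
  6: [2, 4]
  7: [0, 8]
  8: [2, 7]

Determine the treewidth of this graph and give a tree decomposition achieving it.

Every bag has size at most 3, so the width is 3 − 1 = 2 and tw(G) ≤ 2. Since 8–7–0–5–1–3–4–6–2–8 is a cycle in G, G is not acyclic. Forests are exactly the graphs of treewidth ≤ 1, so tw(G) ≥ 2. Combining the bounds, tw(G) = 2.

Treewidth 2.
Bags: B1 = {0, 7, 8}  B2 = {0, 5, 8}  B3 = {1, 5, 8}  B4 = {1, 3, 8}  B5 = {3, 4, 8}  B6 = {4, 6, 8}  B7 = {2, 6, 8}
Tree: B1–B2, B2–B3, B3–B4, B4–B5, B5–B6, B6–B7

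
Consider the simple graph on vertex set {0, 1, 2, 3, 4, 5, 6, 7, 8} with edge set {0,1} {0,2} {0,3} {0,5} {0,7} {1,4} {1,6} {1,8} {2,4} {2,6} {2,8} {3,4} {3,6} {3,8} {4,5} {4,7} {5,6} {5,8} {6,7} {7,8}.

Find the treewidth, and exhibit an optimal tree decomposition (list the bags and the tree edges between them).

Each bag holds 5 vertices, so the decomposition has width 4, which upper-bounds the treewidth. For the lower bound: the 5 vertex sets {3,8}, {6,7}, {0,5}, {4}, {2} are disjoint, each induces a connected subgraph, and every pair is joined by at least one edge of G. Contracting each set to a single vertex therefore yields K_{5} as a minor, and since treewidth is minor-monotone, tw(G) ≥ tw(K_{5}) = 4. Therefore the treewidth is 4.

Treewidth 4.
Bags: B1 = {0, 3, 4, 6, 8}  B2 = {0, 4, 6, 7, 8}  B3 = {0, 4, 5, 6, 8}  B4 = {0, 2, 4, 6, 8}  B5 = {0, 1, 4, 6, 8}
Tree: B1–B2, B2–B3, B3–B4, B4–B5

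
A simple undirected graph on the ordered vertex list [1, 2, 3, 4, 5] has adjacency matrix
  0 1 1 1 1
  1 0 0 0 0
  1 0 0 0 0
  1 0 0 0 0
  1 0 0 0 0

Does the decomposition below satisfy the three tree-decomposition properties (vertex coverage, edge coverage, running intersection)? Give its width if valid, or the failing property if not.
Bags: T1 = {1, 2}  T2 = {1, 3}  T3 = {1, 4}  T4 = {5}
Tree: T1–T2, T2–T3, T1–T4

No — edge (1,5) lies in no bag.

A tree decomposition must satisfy three properties: every vertex lies in some bag; for every edge, both endpoints lie together in some bag; and for every vertex, the bags containing it form a connected subtree. Here edge (1,5) lies in no bag, so the decomposition is invalid.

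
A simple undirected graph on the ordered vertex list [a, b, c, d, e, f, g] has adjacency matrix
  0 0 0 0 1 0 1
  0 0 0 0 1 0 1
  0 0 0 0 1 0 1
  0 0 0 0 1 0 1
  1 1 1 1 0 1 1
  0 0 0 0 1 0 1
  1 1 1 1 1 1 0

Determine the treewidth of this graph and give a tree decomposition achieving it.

Treewidth 2.
One such decomposition:
Bags: B1 = {a, e, g}  B2 = {c, e, g}  B3 = {e, f, g}  B4 = {d, e, g}  B5 = {b, e, g}
Tree: B1–B2, B1–B3, B2–B4, B2–B5

Every bag has size at most 3, so the width is 3 − 1 = 2 and tw(G) ≤ 2. Conversely, {d, e, g} is a clique of size 3, and the vertices of any clique must share a bag in every tree decomposition; so some bag has ≥ 3 vertices and tw(G) ≥ 2. Combining the bounds, tw(G) = 2.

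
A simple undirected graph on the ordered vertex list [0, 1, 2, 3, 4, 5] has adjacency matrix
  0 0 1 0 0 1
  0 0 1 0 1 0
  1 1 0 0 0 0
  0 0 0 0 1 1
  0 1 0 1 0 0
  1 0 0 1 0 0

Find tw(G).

2

A width-2 tree decomposition is:
Bags: B1 = {0, 3, 5}  B2 = {0, 3, 4}  B3 = {0, 1, 4}  B4 = {0, 1, 2}
Tree: B1–B2, B2–B3, B3–B4
Every bag has size at most 3, so the width is 3 − 1 = 2 and tw(G) ≤ 2. The edges 0–5–3–4–1–2–0 form a cycle, so G is not a tree and its treewidth is at least 2. The upper and lower bounds meet at 2, so that is the treewidth.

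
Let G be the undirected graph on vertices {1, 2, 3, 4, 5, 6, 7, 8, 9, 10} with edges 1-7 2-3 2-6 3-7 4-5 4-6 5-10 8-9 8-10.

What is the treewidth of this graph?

A width-1 tree decomposition is:
Bags: B1 = {1, 7}  B2 = {3, 7}  B3 = {2, 3}  B4 = {2, 6}  B5 = {4, 6}  B6 = {4, 5}  B7 = {5, 10}  B8 = {8, 10}  B9 = {8, 9}
Tree: B1–B2, B2–B3, B3–B4, B4–B5, B5–B6, B6–B7, B7–B8, B8–B9
Every bag has size at most 2, so the width is 2 − 1 = 1 and tw(G) ≤ 1. Any graph with an edge has treewidth ≥ 1, and G has the edge 1–7. Hence tw(G) = 1 exactly.

1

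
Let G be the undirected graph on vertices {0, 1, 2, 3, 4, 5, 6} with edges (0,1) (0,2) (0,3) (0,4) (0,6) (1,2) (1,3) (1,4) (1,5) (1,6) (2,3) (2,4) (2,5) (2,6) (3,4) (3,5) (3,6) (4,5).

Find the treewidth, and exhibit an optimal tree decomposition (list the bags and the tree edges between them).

Treewidth 4.
Bags: B1 = {1, 2, 3, 4, 5}  B2 = {0, 1, 2, 3, 4}  B3 = {0, 1, 2, 3, 6}
Tree: B1–B2, B2–B3

Each bag holds 5 vertices, so the decomposition has width 4, which upper-bounds the treewidth. For the lower bound, the 5 vertices {0, 1, 2, 3, 4} are pairwise adjacent, and any tree decomposition puts a clique entirely inside one bag — forcing width ≥ 4. Therefore the treewidth is 4.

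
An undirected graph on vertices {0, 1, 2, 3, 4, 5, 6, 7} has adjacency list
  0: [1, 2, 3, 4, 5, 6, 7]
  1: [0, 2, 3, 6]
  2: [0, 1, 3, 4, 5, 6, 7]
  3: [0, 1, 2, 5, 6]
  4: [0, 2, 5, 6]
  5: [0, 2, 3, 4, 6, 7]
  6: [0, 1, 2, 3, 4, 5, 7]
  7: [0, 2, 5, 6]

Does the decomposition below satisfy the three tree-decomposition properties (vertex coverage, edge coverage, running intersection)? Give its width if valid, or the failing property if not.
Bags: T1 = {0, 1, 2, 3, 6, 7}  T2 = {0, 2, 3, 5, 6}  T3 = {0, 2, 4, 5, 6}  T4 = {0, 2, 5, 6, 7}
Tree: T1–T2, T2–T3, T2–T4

A tree decomposition must satisfy three properties: every vertex lies in some bag; for every edge, both endpoints lie together in some bag; and for every vertex, the bags containing it form a connected subtree. Here bags containing vertex 7 are not connected in the tree, so the decomposition is invalid.

No — bags containing vertex 7 are not connected in the tree.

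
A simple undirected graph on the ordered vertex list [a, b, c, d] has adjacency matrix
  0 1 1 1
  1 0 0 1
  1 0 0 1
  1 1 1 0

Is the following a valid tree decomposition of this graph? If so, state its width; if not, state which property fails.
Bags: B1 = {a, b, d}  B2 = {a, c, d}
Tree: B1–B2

Every vertex of G appears in some bag (union = {a, b, c, d}); every edge is covered by a bag; and for each vertex v the set of bags containing v is connected in the bag tree. The decomposition is therefore valid. The largest bag has 3 vertices, so the width is 2.

Yes; width 2.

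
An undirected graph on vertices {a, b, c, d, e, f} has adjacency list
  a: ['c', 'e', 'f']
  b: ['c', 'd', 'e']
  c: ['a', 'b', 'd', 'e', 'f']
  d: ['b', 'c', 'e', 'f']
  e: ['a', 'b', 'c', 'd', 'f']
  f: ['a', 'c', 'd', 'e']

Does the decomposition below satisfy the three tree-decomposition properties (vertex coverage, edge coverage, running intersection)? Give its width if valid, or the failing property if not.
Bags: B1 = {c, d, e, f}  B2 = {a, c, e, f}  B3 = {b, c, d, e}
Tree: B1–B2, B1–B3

Yes; width 3.

Every vertex of G appears in some bag (union = {a, b, c, d, e, f}); every edge is covered by a bag; and for each vertex v the set of bags containing v is connected in the bag tree. The decomposition is therefore valid. The largest bag has 4 vertices, so the width is 3.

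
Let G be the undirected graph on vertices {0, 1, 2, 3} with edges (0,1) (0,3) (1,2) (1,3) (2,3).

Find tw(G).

2

A width-2 tree decomposition is:
Bags: B1 = {1, 2, 3}  B2 = {0, 1, 3}
Tree: B1–B2
The largest bag has 3 vertices, giving width 2; this decomposition certifies tw(G) ≤ 2. On the other hand G contains the 3-clique {0, 1, 3}. A clique must lie in a single bag of any decomposition, so no decomposition can have width below 2. Hence tw(G) = 2 exactly.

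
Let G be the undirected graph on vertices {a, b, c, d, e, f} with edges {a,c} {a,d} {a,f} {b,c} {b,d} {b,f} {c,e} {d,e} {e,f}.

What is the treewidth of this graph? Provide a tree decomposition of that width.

The largest bag has 4 vertices, giving width 3; this decomposition certifies tw(G) ≤ 3. For the lower bound: the 4 vertex sets {b,d}, {a,c}, {e}, {f} are disjoint, each induces a connected subgraph, and every pair is joined by at least one edge of G. Contracting each set to a single vertex therefore yields K_{4} as a minor, and since treewidth is minor-monotone, tw(G) ≥ tw(K_{4}) = 3. Therefore the treewidth is 3.

Treewidth 3.
Bags: B1 = {a, b, d, e}  B2 = {a, b, c, e}  B3 = {a, b, e, f}
Tree: B1–B2, B2–B3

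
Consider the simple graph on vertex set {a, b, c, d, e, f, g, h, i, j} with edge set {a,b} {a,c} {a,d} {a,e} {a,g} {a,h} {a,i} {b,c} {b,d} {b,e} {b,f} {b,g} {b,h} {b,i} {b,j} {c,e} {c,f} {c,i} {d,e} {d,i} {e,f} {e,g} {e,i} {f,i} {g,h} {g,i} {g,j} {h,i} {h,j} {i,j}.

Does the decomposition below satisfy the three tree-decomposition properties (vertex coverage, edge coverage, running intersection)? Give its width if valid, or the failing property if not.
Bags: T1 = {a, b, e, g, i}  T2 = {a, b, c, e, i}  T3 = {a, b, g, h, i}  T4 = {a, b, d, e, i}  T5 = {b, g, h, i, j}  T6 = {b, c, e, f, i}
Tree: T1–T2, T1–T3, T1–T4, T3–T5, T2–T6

Yes; width 4.

Every vertex of G appears in some bag (union = {a, b, c, d, e, f, g, h, i, j}); every edge is covered by a bag; and for each vertex v the set of bags containing v is connected in the bag tree. The decomposition is therefore valid. The largest bag has 5 vertices, so the width is 4.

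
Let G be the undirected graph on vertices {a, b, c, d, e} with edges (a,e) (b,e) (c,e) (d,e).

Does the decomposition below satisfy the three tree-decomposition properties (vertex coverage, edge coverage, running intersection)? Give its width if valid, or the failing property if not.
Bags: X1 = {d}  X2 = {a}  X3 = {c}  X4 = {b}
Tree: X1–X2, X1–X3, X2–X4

No — vertex e appears in no bag.

A tree decomposition must satisfy three properties: every vertex lies in some bag; for every edge, both endpoints lie together in some bag; and for every vertex, the bags containing it form a connected subtree. Here vertex e appears in no bag, so the decomposition is invalid.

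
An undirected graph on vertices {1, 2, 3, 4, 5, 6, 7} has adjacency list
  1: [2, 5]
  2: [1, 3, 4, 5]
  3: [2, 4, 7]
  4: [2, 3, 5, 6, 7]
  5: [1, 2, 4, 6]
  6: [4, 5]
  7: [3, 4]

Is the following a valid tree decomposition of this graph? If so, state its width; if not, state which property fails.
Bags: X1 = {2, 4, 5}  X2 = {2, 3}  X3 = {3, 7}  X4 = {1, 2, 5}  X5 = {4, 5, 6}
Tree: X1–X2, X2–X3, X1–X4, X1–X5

No — edge (4,3) lies in no bag.

A tree decomposition must satisfy three properties: every vertex lies in some bag; for every edge, both endpoints lie together in some bag; and for every vertex, the bags containing it form a connected subtree. Here edge (4,3) lies in no bag, so the decomposition is invalid.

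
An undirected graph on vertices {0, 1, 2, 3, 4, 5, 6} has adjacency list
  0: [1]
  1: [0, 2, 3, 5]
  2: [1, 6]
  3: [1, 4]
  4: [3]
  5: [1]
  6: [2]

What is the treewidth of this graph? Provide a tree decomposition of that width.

Every bag has size at most 2, so the width is 2 − 1 = 1 and tw(G) ≤ 1. G has an edge, so its treewidth is at least 1. Combining the bounds, tw(G) = 1.

Treewidth 1.
One such decomposition:
Bags: B1 = {1, 2}  B2 = {0, 1}  B3 = {2, 6}  B4 = {1, 3}  B5 = {1, 5}  B6 = {3, 4}
Tree: B1–B2, B1–B3, B2–B4, B4–B5, B4–B6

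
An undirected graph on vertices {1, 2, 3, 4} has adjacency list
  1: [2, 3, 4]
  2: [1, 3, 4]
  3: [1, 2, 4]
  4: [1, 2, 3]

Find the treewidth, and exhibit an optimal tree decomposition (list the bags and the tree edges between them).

With just one bag of size 4, the width is 4 − 1 = 3, so tw(G) ≤ 3. On the other hand G contains the 4-clique {1, 2, 3, 4}. A clique must lie in a single bag of any decomposition, so no decomposition can have width below 3. The upper and lower bounds meet at 3, so that is the treewidth.

Treewidth 3.
One such decomposition:
Bags: B1 = {1, 2, 3, 4}
Tree: (single bag)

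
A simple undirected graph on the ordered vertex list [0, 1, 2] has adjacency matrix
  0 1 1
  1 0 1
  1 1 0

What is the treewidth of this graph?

2

A width-2 tree decomposition is:
Bags: B1 = {0, 1, 2}
Tree: (single bag)
A single bag containing all 3 vertices is trivially a valid decomposition of width 2. On the other hand G contains the 3-clique {0, 1, 2}. A clique must lie in a single bag of any decomposition, so no decomposition can have width below 2. The upper and lower bounds meet at 2, so that is the treewidth.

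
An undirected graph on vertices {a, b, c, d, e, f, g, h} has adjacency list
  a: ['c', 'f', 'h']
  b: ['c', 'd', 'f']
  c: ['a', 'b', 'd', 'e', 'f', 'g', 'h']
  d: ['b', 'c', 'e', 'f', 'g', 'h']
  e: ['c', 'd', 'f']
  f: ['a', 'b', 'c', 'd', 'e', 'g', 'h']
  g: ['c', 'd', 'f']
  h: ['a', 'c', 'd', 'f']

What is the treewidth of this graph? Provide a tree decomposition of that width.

Each bag holds 4 vertices, so the decomposition has width 3, which upper-bounds the treewidth. On the other hand G contains the 4-clique {c, d, f, g}. A clique must lie in a single bag of any decomposition, so no decomposition can have width below 3. Hence tw(G) = 3 exactly.

Treewidth 3.
One such decomposition:
Bags: B1 = {c, d, e, f}  B2 = {c, d, f, h}  B3 = {b, c, d, f}  B4 = {c, d, f, g}  B5 = {a, c, f, h}
Tree: B1–B2, B2–B3, B1–B4, B2–B5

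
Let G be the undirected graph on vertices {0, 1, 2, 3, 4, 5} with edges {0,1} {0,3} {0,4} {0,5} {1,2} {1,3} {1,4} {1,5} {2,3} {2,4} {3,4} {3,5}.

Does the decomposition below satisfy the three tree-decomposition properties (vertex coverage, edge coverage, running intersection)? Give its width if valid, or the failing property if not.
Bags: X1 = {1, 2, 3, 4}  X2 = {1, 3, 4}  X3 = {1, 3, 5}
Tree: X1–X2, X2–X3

A tree decomposition must satisfy three properties: every vertex lies in some bag; for every edge, both endpoints lie together in some bag; and for every vertex, the bags containing it form a connected subtree. Here vertex 0 appears in no bag, so the decomposition is invalid.

No — vertex 0 appears in no bag.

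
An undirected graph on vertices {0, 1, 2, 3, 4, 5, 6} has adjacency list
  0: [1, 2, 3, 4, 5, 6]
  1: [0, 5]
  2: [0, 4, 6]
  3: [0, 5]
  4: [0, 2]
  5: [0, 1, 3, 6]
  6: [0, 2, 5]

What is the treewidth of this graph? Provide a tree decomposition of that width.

Each bag holds 3 vertices, so the decomposition has width 2, which upper-bounds the treewidth. On the other hand G contains the 3-clique {0, 2, 4}. A clique must lie in a single bag of any decomposition, so no decomposition can have width below 2. Therefore the treewidth is 2.

Treewidth 2.
Bags: B1 = {0, 5, 6}  B2 = {0, 3, 5}  B3 = {0, 2, 6}  B4 = {0, 1, 5}  B5 = {0, 2, 4}
Tree: B1–B2, B1–B3, B2–B4, B3–B5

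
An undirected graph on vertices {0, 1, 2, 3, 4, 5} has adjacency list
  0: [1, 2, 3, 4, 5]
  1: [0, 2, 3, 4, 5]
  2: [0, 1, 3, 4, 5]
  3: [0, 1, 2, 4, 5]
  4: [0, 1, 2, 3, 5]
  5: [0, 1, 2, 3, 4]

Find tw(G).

5

A width-5 tree decomposition is:
Bags: B1 = {0, 1, 2, 3, 4, 5}
Tree: (single bag)
A single bag containing all 6 vertices is trivially a valid decomposition of width 5. On the other hand G contains the 6-clique {0, 1, 2, 3, 4, 5}. A clique must lie in a single bag of any decomposition, so no decomposition can have width below 5. Combining the bounds, tw(G) = 5.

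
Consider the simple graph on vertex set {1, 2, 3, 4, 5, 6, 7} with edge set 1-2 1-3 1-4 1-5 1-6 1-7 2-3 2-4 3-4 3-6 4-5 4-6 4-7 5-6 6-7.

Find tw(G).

3

A width-3 tree decomposition is:
Bags: B1 = {1, 3, 4, 6}  B2 = {1, 4, 6, 7}  B3 = {1, 4, 5, 6}  B4 = {1, 2, 3, 4}
Tree: B1–B2, B2–B3, B1–B4
The largest bag has 4 vertices, giving width 3; this decomposition certifies tw(G) ≤ 3. Conversely, {1, 2, 3, 4} is a clique of size 4, and the vertices of any clique must share a bag in every tree decomposition; so some bag has ≥ 4 vertices and tw(G) ≥ 3. Therefore the treewidth is 3.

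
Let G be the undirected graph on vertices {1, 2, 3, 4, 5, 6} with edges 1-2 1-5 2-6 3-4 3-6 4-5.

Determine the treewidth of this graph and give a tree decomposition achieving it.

Treewidth 2.
One such decomposition:
Bags: B1 = {3, 4, 5}  B2 = {1, 3, 5}  B3 = {1, 2, 3}  B4 = {2, 3, 6}
Tree: B1–B2, B2–B3, B3–B4

Every bag has size at most 3, so the width is 3 − 1 = 2 and tw(G) ≤ 2. Since 3–4–5–1–2–6–3 is a cycle in G, G is not acyclic. Forests are exactly the graphs of treewidth ≤ 1, so tw(G) ≥ 2. Combining the bounds, tw(G) = 2.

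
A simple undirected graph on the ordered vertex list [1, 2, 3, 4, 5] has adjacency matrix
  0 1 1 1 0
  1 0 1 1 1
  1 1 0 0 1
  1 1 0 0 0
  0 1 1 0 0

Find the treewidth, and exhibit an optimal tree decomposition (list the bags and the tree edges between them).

The largest bag has 3 vertices, giving width 2; this decomposition certifies tw(G) ≤ 2. For the lower bound, the 3 vertices {1, 2, 3} are pairwise adjacent, and any tree decomposition puts a clique entirely inside one bag — forcing width ≥ 2. Therefore the treewidth is 2.

Treewidth 2.
One such decomposition:
Bags: B1 = {1, 2, 3}  B2 = {1, 2, 4}  B3 = {2, 3, 5}
Tree: B1–B2, B1–B3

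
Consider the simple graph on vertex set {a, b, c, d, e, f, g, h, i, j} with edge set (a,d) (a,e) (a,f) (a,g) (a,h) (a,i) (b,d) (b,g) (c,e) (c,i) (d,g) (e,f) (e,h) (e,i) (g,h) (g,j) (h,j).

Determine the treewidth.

2

A width-2 tree decomposition is:
Bags: B1 = {a, e, i}  B2 = {c, e, i}  B3 = {a, e, h}  B4 = {a, g, h}  B5 = {a, e, f}  B6 = {g, h, j}  B7 = {a, d, g}  B8 = {b, d, g}
Tree: B1–B2, B1–B3, B3–B4, B3–B5, B4–B6, B4–B7, B7–B8
The largest bag has 3 vertices, giving width 2; this decomposition certifies tw(G) ≤ 2. Conversely, {g, h, j} is a clique of size 3, and the vertices of any clique must share a bag in every tree decomposition; so some bag has ≥ 3 vertices and tw(G) ≥ 2. Combining the bounds, tw(G) = 2.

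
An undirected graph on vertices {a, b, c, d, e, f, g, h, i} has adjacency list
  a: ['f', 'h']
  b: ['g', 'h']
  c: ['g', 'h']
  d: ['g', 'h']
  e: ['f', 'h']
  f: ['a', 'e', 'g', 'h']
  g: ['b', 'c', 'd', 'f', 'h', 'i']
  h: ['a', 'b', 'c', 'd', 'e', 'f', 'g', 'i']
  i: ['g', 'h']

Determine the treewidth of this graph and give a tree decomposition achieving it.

Every bag has size at most 3, so the width is 3 − 1 = 2 and tw(G) ≤ 2. For the lower bound, the 3 vertices {d, g, h} are pairwise adjacent, and any tree decomposition puts a clique entirely inside one bag — forcing width ≥ 2. Combining the bounds, tw(G) = 2.

Treewidth 2.
One optimal decomposition is:
Bags: B1 = {f, g, h}  B2 = {a, f, h}  B3 = {d, g, h}  B4 = {g, h, i}  B5 = {b, g, h}  B6 = {e, f, h}  B7 = {c, g, h}
Tree: B1–B2, B1–B3, B3–B4, B3–B5, B1–B6, B3–B7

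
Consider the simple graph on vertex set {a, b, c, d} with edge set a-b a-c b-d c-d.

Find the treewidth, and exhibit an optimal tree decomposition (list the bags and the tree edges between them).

Treewidth 2.
One such decomposition:
Bags: B1 = {a, c, d}  B2 = {a, b, d}
Tree: B1–B2

Each bag holds 3 vertices, so the decomposition has width 2, which upper-bounds the treewidth. For the lower bound, G contains the cycle a–c–d–b–a, so G is not a forest; only forests have treewidth ≤ 1, hence tw(G) ≥ 2. Combining the bounds, tw(G) = 2.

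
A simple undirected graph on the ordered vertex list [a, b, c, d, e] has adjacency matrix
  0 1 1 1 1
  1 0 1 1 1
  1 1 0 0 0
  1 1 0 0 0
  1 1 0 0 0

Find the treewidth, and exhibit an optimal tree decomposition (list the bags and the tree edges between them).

The largest bag has 3 vertices, giving width 2; this decomposition certifies tw(G) ≤ 2. For the lower bound, the 3 vertices {a, b, d} are pairwise adjacent, and any tree decomposition puts a clique entirely inside one bag — forcing width ≥ 2. Hence tw(G) = 2 exactly.

Treewidth 2.
One optimal decomposition is:
Bags: B1 = {a, b, c}  B2 = {a, b, d}  B3 = {a, b, e}
Tree: B1–B2, B1–B3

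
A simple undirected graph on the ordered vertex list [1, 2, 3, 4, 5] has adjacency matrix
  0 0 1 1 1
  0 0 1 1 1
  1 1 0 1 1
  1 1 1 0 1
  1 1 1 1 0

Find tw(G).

3

A width-3 tree decomposition is:
Bags: B1 = {1, 3, 4, 5}  B2 = {2, 3, 4, 5}
Tree: B1–B2
Every bag has size at most 4, so the width is 4 − 1 = 3 and tw(G) ≤ 3. On the other hand G contains the 4-clique {1, 3, 4, 5}. A clique must lie in a single bag of any decomposition, so no decomposition can have width below 3. Combining the bounds, tw(G) = 3.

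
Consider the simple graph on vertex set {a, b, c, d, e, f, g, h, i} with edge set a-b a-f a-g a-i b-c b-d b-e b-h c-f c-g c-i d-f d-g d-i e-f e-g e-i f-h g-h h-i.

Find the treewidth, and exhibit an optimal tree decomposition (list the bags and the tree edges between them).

Treewidth 4.
One optimal decomposition is:
Bags: B1 = {a, b, f, g, i}  B2 = {b, e, f, g, i}  B3 = {b, f, g, h, i}  B4 = {b, d, f, g, i}  B5 = {b, c, f, g, i}
Tree: B1–B2, B2–B3, B3–B4, B4–B5

Every bag has size at most 5, so the width is 5 − 1 = 4 and tw(G) ≤ 4. For the lower bound: the 5 vertex sets {a,b}, {e,i}, {g,h}, {f}, {d} are disjoint, each induces a connected subgraph, and every pair is joined by at least one edge of G. Contracting each set to a single vertex therefore yields K_{5} as a minor, and since treewidth is minor-monotone, tw(G) ≥ tw(K_{5}) = 4. Combining the bounds, tw(G) = 4.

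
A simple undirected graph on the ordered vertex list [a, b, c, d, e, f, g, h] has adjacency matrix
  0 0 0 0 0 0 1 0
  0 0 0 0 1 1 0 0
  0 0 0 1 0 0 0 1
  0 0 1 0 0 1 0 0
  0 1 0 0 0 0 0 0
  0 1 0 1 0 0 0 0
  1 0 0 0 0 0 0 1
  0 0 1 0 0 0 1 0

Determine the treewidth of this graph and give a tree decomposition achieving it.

Treewidth 1.
One such decomposition:
Bags: B1 = {b, e}  B2 = {b, f}  B3 = {d, f}  B4 = {c, d}  B5 = {c, h}  B6 = {g, h}  B7 = {a, g}
Tree: B1–B2, B2–B3, B3–B4, B4–B5, B5–B6, B6–B7

Each bag holds 2 vertices, so the decomposition has width 1, which upper-bounds the treewidth. Since G has at least one edge (e.g. e–b), it is not an edgeless graph, so tw(G) ≥ 1. The upper and lower bounds meet at 1, so that is the treewidth.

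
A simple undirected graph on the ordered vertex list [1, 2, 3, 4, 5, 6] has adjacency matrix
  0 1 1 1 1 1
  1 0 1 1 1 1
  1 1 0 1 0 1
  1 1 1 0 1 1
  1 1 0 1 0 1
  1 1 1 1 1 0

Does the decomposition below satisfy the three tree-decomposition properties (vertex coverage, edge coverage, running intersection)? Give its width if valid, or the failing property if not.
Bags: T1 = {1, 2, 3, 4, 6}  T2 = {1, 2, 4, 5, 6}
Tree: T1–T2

Yes; width 4.

Checking the three conditions: (i) the bags cover all of {1, 2, 3, 4, 5, 6}; (ii) for each edge, some bag contains both endpoints; (iii) the bags containing any fixed vertex form a subtree. All hold, so the decomposition is valid with width 5 − 1 = 4.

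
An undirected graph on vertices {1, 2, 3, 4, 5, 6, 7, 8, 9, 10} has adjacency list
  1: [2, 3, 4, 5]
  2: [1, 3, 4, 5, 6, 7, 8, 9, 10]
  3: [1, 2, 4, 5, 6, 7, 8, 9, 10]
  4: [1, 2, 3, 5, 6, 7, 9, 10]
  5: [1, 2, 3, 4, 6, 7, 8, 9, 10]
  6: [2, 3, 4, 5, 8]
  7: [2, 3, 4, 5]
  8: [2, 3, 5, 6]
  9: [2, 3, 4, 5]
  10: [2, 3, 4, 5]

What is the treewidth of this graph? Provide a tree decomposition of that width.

Treewidth 4.
One optimal decomposition is:
Bags: B1 = {1, 2, 3, 4, 5}  B2 = {2, 3, 4, 5, 9}  B3 = {2, 3, 4, 5, 10}  B4 = {2, 3, 4, 5, 7}  B5 = {2, 3, 4, 5, 6}  B6 = {2, 3, 5, 6, 8}
Tree: B1–B2, B1–B3, B1–B4, B3–B5, B5–B6

Every bag has size at most 5, so the width is 5 − 1 = 4 and tw(G) ≤ 4. On the other hand G contains the 5-clique {2, 3, 5, 6, 8}. A clique must lie in a single bag of any decomposition, so no decomposition can have width below 4. The upper and lower bounds meet at 4, so that is the treewidth.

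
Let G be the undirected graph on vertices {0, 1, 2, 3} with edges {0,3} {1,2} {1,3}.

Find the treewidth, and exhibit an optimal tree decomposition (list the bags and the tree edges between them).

Every bag has size at most 2, so the width is 2 − 1 = 1 and tw(G) ≤ 1. Since G has at least one edge (e.g. 1–2), it is not an edgeless graph, so tw(G) ≥ 1. Combining the bounds, tw(G) = 1.

Treewidth 1.
Bags: B1 = {1, 2}  B2 = {1, 3}  B3 = {0, 3}
Tree: B1–B2, B2–B3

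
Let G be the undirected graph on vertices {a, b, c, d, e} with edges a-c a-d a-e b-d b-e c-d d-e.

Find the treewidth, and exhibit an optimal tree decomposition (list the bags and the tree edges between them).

Treewidth 2.
Bags: B1 = {a, c, d}  B2 = {a, d, e}  B3 = {b, d, e}
Tree: B1–B2, B2–B3

Each bag holds 3 vertices, so the decomposition has width 2, which upper-bounds the treewidth. For the lower bound, the 3 vertices {a, d, e} are pairwise adjacent, and any tree decomposition puts a clique entirely inside one bag — forcing width ≥ 2. The upper and lower bounds meet at 2, so that is the treewidth.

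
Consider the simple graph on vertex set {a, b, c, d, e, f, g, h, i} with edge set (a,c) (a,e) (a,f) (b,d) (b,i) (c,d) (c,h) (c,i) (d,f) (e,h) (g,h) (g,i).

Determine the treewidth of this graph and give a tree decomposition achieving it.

The largest bag has 4 vertices, giving width 3; this decomposition certifies tw(G) ≤ 3. For the lower bound: the 4 vertex sets {b,d,f}, {a}, {c}, {e,g,h,i} are disjoint, each induces a connected subgraph, and every pair is joined by at least one edge of G. Contracting each set to a single vertex therefore yields K_{4} as a minor, and since treewidth is minor-monotone, tw(G) ≥ tw(K_{4}) = 3. Combining the bounds, tw(G) = 3.

Treewidth 3.
One optimal decomposition is:
Bags: B1 = {a, b, d, f}  B2 = {a, b, c, d}  B3 = {a, b, c, i}  B4 = {a, c, e, i}  B5 = {c, e, h, i}  B6 = {e, g, h, i}
Tree: B1–B2, B2–B3, B3–B4, B4–B5, B5–B6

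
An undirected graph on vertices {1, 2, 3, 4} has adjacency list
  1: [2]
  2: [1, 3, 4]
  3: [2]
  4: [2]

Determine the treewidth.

A width-1 tree decomposition is:
Bags: B1 = {1, 2}  B2 = {2, 4}  B3 = {2, 3}
Tree: B1–B2, B2–B3
The largest bag has 2 vertices, giving width 1; this decomposition certifies tw(G) ≤ 1. Any graph with an edge has treewidth ≥ 1, and G has the edge 1–2. Combining the bounds, tw(G) = 1.

1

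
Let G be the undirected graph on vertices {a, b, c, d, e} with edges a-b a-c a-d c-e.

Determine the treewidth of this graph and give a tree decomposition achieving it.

Each bag holds 2 vertices, so the decomposition has width 1, which upper-bounds the treewidth. Since G has at least one edge (e.g. e–c), it is not an edgeless graph, so tw(G) ≥ 1. Therefore the treewidth is 1.

Treewidth 1.
One optimal decomposition is:
Bags: B1 = {c, e}  B2 = {a, c}  B3 = {a, d}  B4 = {a, b}
Tree: B1–B2, B2–B3, B2–B4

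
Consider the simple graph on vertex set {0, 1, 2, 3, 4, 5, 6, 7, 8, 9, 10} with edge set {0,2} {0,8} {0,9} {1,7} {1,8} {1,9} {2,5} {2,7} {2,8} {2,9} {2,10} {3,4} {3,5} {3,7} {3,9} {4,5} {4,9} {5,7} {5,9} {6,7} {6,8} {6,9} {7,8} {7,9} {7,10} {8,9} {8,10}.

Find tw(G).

3

A width-3 tree decomposition is:
Bags: B1 = {2, 7, 8, 9}  B2 = {0, 2, 8, 9}  B3 = {2, 5, 7, 9}  B4 = {2, 7, 8, 10}  B5 = {1, 7, 8, 9}  B6 = {3, 5, 7, 9}  B7 = {3, 4, 5, 9}  B8 = {6, 7, 8, 9}
Tree: B1–B2, B1–B3, B1–B4, B1–B5, B3–B6, B6–B7, B5–B8
Each bag holds 4 vertices, so the decomposition has width 3, which upper-bounds the treewidth. For the lower bound, the 4 vertices {0, 2, 8, 9} are pairwise adjacent, and any tree decomposition puts a clique entirely inside one bag — forcing width ≥ 3. Combining the bounds, tw(G) = 3.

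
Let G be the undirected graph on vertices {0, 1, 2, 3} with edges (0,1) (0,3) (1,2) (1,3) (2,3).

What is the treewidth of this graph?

A width-2 tree decomposition is:
Bags: B1 = {1, 2, 3}  B2 = {0, 1, 3}
Tree: B1–B2
Every bag has size at most 3, so the width is 3 − 1 = 2 and tw(G) ≤ 2. Conversely, {0, 1, 3} is a clique of size 3, and the vertices of any clique must share a bag in every tree decomposition; so some bag has ≥ 3 vertices and tw(G) ≥ 2. Hence tw(G) = 2 exactly.

2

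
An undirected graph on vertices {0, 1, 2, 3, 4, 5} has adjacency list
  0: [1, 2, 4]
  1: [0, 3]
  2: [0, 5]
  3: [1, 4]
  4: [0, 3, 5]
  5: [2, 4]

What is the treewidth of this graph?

A width-2 tree decomposition is:
Bags: B1 = {0, 2, 5}  B2 = {0, 4, 5}  B3 = {0, 1, 4}  B4 = {1, 3, 4}
Tree: B1–B2, B2–B3, B3–B4
The largest bag has 3 vertices, giving width 2; this decomposition certifies tw(G) ≤ 2. For the lower bound, G contains the cycle 2–5–4–0–2, so G is not a forest; only forests have treewidth ≤ 1, hence tw(G) ≥ 2. Combining the bounds, tw(G) = 2.

2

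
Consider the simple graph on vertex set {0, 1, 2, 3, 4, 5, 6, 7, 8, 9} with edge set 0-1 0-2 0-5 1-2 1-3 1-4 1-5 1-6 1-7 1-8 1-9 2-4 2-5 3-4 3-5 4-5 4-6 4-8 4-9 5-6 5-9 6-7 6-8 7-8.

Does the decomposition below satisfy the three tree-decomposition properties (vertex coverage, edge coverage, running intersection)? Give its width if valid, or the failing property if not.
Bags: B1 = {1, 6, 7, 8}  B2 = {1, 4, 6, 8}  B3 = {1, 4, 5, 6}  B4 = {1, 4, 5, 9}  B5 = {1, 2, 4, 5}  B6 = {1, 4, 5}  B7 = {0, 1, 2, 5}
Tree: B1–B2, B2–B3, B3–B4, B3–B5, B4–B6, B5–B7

A tree decomposition must satisfy three properties: every vertex lies in some bag; for every edge, both endpoints lie together in some bag; and for every vertex, the bags containing it form a connected subtree. Here vertex 3 appears in no bag, so the decomposition is invalid.

No — vertex 3 appears in no bag.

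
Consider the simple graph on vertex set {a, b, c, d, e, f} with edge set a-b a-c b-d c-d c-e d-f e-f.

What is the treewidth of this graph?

2

A width-2 tree decomposition is:
Bags: B1 = {c, e, f}  B2 = {c, d, f}  B3 = {a, c, d}  B4 = {a, b, d}
Tree: B1–B2, B2–B3, B3–B4
The largest bag has 3 vertices, giving width 2; this decomposition certifies tw(G) ≤ 2. For the lower bound, G contains the cycle e–f–d–c–e, so G is not a forest; only forests have treewidth ≤ 1, hence tw(G) ≥ 2. Hence tw(G) = 2 exactly.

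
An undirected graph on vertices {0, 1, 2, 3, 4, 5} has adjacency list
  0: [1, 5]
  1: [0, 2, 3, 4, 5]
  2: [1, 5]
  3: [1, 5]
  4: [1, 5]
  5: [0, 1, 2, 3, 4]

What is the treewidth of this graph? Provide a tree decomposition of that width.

The largest bag has 3 vertices, giving width 2; this decomposition certifies tw(G) ≤ 2. Conversely, {0, 1, 5} is a clique of size 3, and the vertices of any clique must share a bag in every tree decomposition; so some bag has ≥ 3 vertices and tw(G) ≥ 2. Combining the bounds, tw(G) = 2.

Treewidth 2.
One such decomposition:
Bags: B1 = {1, 3, 5}  B2 = {1, 4, 5}  B3 = {0, 1, 5}  B4 = {1, 2, 5}
Tree: B1–B2, B2–B3, B1–B4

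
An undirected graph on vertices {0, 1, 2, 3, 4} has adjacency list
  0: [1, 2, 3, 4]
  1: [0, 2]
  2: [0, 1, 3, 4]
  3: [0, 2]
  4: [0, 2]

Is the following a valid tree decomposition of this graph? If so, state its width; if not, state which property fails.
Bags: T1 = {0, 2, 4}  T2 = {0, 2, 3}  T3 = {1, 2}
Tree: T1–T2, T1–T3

A tree decomposition must satisfy three properties: every vertex lies in some bag; for every edge, both endpoints lie together in some bag; and for every vertex, the bags containing it form a connected subtree. Here edge (0,1) lies in no bag, so the decomposition is invalid.

No — edge (0,1) lies in no bag.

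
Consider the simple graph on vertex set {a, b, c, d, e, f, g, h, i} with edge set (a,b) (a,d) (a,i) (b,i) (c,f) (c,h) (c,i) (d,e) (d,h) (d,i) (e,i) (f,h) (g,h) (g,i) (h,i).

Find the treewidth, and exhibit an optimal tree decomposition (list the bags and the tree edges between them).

The largest bag has 3 vertices, giving width 2; this decomposition certifies tw(G) ≤ 2. Conversely, {c, f, h} is a clique of size 3, and the vertices of any clique must share a bag in every tree decomposition; so some bag has ≥ 3 vertices and tw(G) ≥ 2. The upper and lower bounds meet at 2, so that is the treewidth.

Treewidth 2.
One such decomposition:
Bags: B1 = {c, f, h}  B2 = {c, h, i}  B3 = {d, h, i}  B4 = {d, e, i}  B5 = {a, d, i}  B6 = {g, h, i}  B7 = {a, b, i}
Tree: B1–B2, B2–B3, B3–B4, B4–B5, B3–B6, B5–B7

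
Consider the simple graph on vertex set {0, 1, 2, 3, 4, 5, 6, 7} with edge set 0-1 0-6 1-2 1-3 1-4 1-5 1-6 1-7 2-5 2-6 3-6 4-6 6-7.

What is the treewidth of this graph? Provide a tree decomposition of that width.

The largest bag has 3 vertices, giving width 2; this decomposition certifies tw(G) ≤ 2. Conversely, {1, 2, 5} is a clique of size 3, and the vertices of any clique must share a bag in every tree decomposition; so some bag has ≥ 3 vertices and tw(G) ≥ 2. Combining the bounds, tw(G) = 2.

Treewidth 2.
One such decomposition:
Bags: B1 = {1, 4, 6}  B2 = {1, 2, 6}  B3 = {1, 3, 6}  B4 = {0, 1, 6}  B5 = {1, 6, 7}  B6 = {1, 2, 5}
Tree: B1–B2, B2–B3, B2–B4, B4–B5, B2–B6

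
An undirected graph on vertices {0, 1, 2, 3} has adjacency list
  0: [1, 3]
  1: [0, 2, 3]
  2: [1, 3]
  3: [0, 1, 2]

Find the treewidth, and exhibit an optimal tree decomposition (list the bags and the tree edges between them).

Treewidth 2.
One optimal decomposition is:
Bags: B1 = {1, 2, 3}  B2 = {0, 1, 3}
Tree: B1–B2

Each bag holds 3 vertices, so the decomposition has width 2, which upper-bounds the treewidth. On the other hand G contains the 3-clique {0, 1, 3}. A clique must lie in a single bag of any decomposition, so no decomposition can have width below 2. Therefore the treewidth is 2.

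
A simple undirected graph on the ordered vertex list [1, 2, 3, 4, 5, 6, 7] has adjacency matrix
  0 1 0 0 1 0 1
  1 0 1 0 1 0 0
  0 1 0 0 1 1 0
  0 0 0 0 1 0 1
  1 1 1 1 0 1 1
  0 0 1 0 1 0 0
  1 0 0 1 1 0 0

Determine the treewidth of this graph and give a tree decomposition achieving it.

Treewidth 2.
One optimal decomposition is:
Bags: B1 = {1, 5, 7}  B2 = {1, 2, 5}  B3 = {2, 3, 5}  B4 = {4, 5, 7}  B5 = {3, 5, 6}
Tree: B1–B2, B2–B3, B1–B4, B3–B5

Every bag has size at most 3, so the width is 3 − 1 = 2 and tw(G) ≤ 2. Conversely, {1, 2, 5} is a clique of size 3, and the vertices of any clique must share a bag in every tree decomposition; so some bag has ≥ 3 vertices and tw(G) ≥ 2. Hence tw(G) = 2 exactly.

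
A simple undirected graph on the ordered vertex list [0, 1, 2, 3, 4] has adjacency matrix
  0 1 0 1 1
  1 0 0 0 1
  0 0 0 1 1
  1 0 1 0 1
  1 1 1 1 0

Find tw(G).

2

A width-2 tree decomposition is:
Bags: B1 = {0, 3, 4}  B2 = {2, 3, 4}  B3 = {0, 1, 4}
Tree: B1–B2, B1–B3
The largest bag has 3 vertices, giving width 2; this decomposition certifies tw(G) ≤ 2. On the other hand G contains the 3-clique {0, 1, 4}. A clique must lie in a single bag of any decomposition, so no decomposition can have width below 2. Combining the bounds, tw(G) = 2.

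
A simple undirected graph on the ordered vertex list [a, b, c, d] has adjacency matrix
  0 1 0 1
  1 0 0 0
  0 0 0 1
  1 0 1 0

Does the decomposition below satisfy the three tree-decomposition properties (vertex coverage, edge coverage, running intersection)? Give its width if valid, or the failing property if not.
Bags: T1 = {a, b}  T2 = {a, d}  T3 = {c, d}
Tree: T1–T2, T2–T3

Vertex coverage: the bags together contain {a, b, c, d}, the full vertex set. Edge coverage: each edge of G has both endpoints in at least one bag. Running intersection: for every vertex, the bags containing it form a connected subtree. All three properties hold, so this is a valid tree decomposition of width max|bag| − 1 = 1, and hence tw(G) ≤ 1.

Yes; width 1.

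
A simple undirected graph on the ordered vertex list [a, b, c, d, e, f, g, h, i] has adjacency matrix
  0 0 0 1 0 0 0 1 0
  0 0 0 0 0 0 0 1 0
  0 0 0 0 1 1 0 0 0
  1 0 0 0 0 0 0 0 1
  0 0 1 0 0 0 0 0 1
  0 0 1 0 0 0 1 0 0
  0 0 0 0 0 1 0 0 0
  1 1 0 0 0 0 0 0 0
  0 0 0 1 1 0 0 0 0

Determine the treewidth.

A width-1 tree decomposition is:
Bags: B1 = {f, g}  B2 = {c, f}  B3 = {c, e}  B4 = {e, i}  B5 = {d, i}  B6 = {a, d}  B7 = {a, h}  B8 = {b, h}
Tree: B1–B2, B2–B3, B3–B4, B4–B5, B5–B6, B6–B7, B7–B8
The largest bag has 2 vertices, giving width 1; this decomposition certifies tw(G) ≤ 1. Since G has at least one edge (e.g. g–f), it is not an edgeless graph, so tw(G) ≥ 1. Hence tw(G) = 1 exactly.

1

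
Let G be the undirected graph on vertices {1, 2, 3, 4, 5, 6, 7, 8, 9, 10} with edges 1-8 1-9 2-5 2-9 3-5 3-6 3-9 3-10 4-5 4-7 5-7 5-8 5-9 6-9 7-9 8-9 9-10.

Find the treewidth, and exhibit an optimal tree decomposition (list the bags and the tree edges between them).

Treewidth 2.
One such decomposition:
Bags: B1 = {2, 5, 9}  B2 = {3, 5, 9}  B3 = {5, 7, 9}  B4 = {5, 8, 9}  B5 = {3, 9, 10}  B6 = {3, 6, 9}  B7 = {4, 5, 7}  B8 = {1, 8, 9}
Tree: B1–B2, B1–B3, B1–B4, B2–B5, B5–B6, B3–B7, B4–B8

Each bag holds 3 vertices, so the decomposition has width 2, which upper-bounds the treewidth. Conversely, {1, 8, 9} is a clique of size 3, and the vertices of any clique must share a bag in every tree decomposition; so some bag has ≥ 3 vertices and tw(G) ≥ 2. Hence tw(G) = 2 exactly.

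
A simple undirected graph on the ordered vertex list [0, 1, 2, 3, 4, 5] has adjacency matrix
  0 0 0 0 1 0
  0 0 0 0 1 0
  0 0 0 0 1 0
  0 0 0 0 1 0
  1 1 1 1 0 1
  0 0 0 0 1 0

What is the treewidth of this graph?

A width-1 tree decomposition is:
Bags: B1 = {4, 5}  B2 = {0, 4}  B3 = {1, 4}  B4 = {3, 4}  B5 = {2, 4}
Tree: B1–B2, B1–B3, B1–B4, B4–B5
The largest bag has 2 vertices, giving width 1; this decomposition certifies tw(G) ≤ 1. Since G has at least one edge (e.g. 4–5), it is not an edgeless graph, so tw(G) ≥ 1. Hence tw(G) = 1 exactly.

1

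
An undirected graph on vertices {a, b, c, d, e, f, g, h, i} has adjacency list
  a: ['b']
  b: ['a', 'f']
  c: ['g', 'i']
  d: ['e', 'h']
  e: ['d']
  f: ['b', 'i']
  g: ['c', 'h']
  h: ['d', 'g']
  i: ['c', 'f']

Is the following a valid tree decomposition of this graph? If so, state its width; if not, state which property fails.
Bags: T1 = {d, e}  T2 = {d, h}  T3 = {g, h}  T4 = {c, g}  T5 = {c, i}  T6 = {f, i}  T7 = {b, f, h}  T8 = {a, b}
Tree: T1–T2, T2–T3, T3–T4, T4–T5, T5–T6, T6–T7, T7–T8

No — bags containing vertex h are not connected in the tree.

A tree decomposition must satisfy three properties: every vertex lies in some bag; for every edge, both endpoints lie together in some bag; and for every vertex, the bags containing it form a connected subtree. Here bags containing vertex h are not connected in the tree, so the decomposition is invalid.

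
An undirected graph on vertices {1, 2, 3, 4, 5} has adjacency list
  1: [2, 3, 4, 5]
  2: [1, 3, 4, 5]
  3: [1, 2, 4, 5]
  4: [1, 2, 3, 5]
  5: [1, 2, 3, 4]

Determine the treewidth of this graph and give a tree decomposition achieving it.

Treewidth 4.
One optimal decomposition is:
Bags: B1 = {1, 2, 3, 4, 5}
Tree: (single bag)

With just one bag of size 5, the width is 5 − 1 = 4, so tw(G) ≤ 4. On the other hand G contains the 5-clique {1, 2, 3, 4, 5}. A clique must lie in a single bag of any decomposition, so no decomposition can have width below 4. Therefore the treewidth is 4.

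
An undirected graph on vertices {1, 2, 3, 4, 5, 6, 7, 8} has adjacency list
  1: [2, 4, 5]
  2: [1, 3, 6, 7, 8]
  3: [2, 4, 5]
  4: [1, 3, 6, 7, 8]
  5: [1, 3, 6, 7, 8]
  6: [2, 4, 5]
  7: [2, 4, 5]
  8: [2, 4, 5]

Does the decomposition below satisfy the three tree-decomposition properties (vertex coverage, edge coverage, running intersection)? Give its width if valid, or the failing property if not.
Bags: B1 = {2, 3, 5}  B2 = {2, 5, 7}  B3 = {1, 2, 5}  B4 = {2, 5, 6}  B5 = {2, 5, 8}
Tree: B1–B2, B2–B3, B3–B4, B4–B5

A tree decomposition must satisfy three properties: every vertex lies in some bag; for every edge, both endpoints lie together in some bag; and for every vertex, the bags containing it form a connected subtree. Here vertex 4 appears in no bag, so the decomposition is invalid.

No — vertex 4 appears in no bag.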